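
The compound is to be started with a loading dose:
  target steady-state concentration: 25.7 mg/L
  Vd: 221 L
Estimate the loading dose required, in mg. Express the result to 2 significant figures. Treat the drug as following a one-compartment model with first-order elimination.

LD = Css × Vd = 25.7 × 221 = 5680 mg

5700 mg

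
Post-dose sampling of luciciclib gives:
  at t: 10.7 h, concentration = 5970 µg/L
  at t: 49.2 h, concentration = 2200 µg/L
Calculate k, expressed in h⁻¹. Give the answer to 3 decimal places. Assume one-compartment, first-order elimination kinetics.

0.026 h⁻¹

k = ln(C₁/C₂) / (t₂ − t₁) = ln(5970/2200) / (49.2 − 10.7)
  = 0.9983 / 38.50 = 0.02593 h⁻¹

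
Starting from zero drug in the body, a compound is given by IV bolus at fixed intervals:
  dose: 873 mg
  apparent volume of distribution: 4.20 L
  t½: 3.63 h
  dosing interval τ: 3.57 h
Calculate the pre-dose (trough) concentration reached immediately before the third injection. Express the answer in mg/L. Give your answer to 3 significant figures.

C₀ per dose = Dose / Vd = 873 / 4.20 = 207.9 mg/L
k = ln2 / t½ = 0.693147 / 3.63 = 0.1909 h⁻¹
Fraction remaining after one interval: r = e^(−kτ) = e^(−0.1909 × 3.57) = 0.5059
Before dose 3, 2 doses have been given (aged 1τ, 2τ).
C_trough = C₀ × (r + r²) = 207.9 × (0.5059 + 0.2559) = 158.4 mg/L

158 mg/L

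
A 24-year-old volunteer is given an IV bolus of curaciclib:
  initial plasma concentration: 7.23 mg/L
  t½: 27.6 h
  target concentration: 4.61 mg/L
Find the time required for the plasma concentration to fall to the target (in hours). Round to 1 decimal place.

k = ln2 / t½ = 0.693147 / 27.6 = 0.02511 h⁻¹
t = ln(C₀ / C) / k = ln(7.230 / 4.61) / 0.02511
  = ln(1.568) / 0.02511 = 0.4498 / 0.02511 = 17.91 h

17.9 h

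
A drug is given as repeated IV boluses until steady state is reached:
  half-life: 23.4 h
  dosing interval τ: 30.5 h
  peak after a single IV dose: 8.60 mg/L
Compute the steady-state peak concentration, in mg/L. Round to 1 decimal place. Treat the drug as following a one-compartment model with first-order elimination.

14.5 mg/L

k = ln2 / t½ = 0.693147 / 23.4 = 0.02962 h⁻¹
e^(−kτ) = e^(−0.02962 × 30.5) = 0.4052
Accumulation ratio R = 1 / (1 − e^(−kτ)) = 1 / (1 − 0.4052) = 1.681
Steady-state peak = C₀ × R = 8.60 × 1.681 = 14.46 mg/L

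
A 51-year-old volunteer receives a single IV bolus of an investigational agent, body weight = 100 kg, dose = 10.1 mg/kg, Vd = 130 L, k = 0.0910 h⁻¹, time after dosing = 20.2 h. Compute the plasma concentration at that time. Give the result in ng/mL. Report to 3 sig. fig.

Total dose = 10.1 × 100 = 1010 mg
C₀ = Dose / Vd = 1010 / 130 = 7.769 mg/L
C = C₀ · e^(−k·t) = 7.769 × e^(−0.09100 × 20.2)
  = 7.769 × 0.1591 = 1.236 mg/L
Convert: 1.236 mg/L × 1000 = 1236 ng/mL

1240 ng/mL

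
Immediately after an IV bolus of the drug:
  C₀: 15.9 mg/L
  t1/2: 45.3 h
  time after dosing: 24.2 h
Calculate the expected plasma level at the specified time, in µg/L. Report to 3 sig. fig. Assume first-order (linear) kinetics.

11000 µg/L

k = ln2 / t½ = 0.693147 / 45.3 = 0.01530 h⁻¹
C = C₀ · e^(−k·t) = 15.90 × e^(−0.01530 × 24.2)
  = 15.90 × 0.6906 = 10.98 mg/L
Convert: 10.98 mg/L × 1000 = 10980 µg/L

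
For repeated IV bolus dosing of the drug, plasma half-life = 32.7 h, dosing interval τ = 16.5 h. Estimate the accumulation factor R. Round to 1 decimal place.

k = ln2 / t½ = 0.693147 / 32.7 = 0.02120 h⁻¹
e^(−kτ) = e^(−0.02120 × 16.5) = 0.7048
Accumulation ratio R = 1 / (1 − e^(−kτ)) = 1 / (1 − 0.7048) = 3.388

3.4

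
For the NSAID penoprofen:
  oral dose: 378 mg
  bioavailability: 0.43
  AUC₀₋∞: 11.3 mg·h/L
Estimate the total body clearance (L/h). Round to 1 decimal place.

CL = F·Dose / AUC = 0.43 × 378 / 11.3 = 14.38 L/h

14.4 L/h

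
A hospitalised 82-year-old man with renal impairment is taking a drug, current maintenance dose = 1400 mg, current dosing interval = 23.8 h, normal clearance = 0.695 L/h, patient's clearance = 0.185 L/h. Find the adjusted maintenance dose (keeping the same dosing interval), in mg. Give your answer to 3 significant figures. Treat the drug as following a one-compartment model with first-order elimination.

To keep the same average steady-state level, dosing rate must scale with clearance.
CL ratio = 0.185 / 0.695 = 0.2662
New dose (same interval) = 1400 × 0.2662 = 372.7 mg

373 mg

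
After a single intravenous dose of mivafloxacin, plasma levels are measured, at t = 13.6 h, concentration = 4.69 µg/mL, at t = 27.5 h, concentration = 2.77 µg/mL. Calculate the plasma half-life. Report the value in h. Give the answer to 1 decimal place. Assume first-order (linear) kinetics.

18.3 h

k = ln(C₁/C₂) / (t₂ − t₁) = ln(4.69/2.77) / (27.5 − 13.6)
  = 0.5266 / 13.90 = 0.03788 h⁻¹
t½ = ln2 / k = 0.693147 / 0.03788 = 18.30 h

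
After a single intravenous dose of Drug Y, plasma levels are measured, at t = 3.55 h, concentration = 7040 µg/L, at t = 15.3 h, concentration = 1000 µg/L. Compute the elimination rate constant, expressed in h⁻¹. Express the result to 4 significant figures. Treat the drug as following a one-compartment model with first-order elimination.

0.1661 h⁻¹

k = ln(C₁/C₂) / (t₂ − t₁) = ln(7040/1000) / (15.3 − 3.55)
  = 1.952 / 11.75 = 0.1661 h⁻¹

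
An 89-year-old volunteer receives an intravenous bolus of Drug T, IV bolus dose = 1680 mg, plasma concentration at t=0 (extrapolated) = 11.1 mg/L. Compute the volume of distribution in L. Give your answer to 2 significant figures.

Vd = Dose / C₀ = 1680 / 11.1 = 151.4 L

150 L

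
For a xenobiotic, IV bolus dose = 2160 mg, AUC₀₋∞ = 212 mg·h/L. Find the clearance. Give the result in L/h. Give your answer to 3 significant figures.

10.2 L/h

CL = Dose / AUC = 2160 / 212 = 10.19 L/h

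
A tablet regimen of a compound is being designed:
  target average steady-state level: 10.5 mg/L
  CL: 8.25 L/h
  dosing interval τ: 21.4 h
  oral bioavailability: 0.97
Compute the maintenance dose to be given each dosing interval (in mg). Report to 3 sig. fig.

At steady state, F × (Dose/τ) = Css × CL.
Dose = Css × CL × τ / F = 10.5 × 8.250 × 21.4 / 0.97 = 1911 mg

1910 mg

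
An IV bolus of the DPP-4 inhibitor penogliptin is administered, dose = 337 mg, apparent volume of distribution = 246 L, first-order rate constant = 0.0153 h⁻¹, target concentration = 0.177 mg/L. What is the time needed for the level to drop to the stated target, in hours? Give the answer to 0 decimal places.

134 h

C₀ = Dose / Vd = 337.0 / 246 = 1.370 mg/L
t = ln(C₀ / C) / k = ln(1.370 / 0.177) / 0.01530
  = ln(7.740) / 0.01530 = 2.046 / 0.01530 = 133.7 h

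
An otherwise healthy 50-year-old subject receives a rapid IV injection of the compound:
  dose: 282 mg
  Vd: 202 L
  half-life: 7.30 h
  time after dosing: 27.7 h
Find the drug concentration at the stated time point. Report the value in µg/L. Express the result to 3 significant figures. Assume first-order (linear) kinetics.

101 µg/L

C₀ = Dose / Vd = 282.0 / 202 = 1.396 mg/L
k = ln2 / t½ = 0.693147 / 7.30 = 0.09495 h⁻¹
C = C₀ · e^(−k·t) = 1.396 × e^(−0.09495 × 27.7)
  = 1.396 × 0.07207 = 0.1006 mg/L
Convert: 0.1006 mg/L × 1000 = 100.6 µg/L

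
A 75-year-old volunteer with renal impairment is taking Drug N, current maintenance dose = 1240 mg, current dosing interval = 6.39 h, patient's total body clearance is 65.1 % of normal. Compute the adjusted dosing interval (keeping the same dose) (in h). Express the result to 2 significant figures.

To keep the same average steady-state level, dosing rate must scale with clearance.
CL ratio = 65.1 / 100 = 0.6510
New interval (same dose) = 6.39 / 0.6510 = 9.816 h

9.8 h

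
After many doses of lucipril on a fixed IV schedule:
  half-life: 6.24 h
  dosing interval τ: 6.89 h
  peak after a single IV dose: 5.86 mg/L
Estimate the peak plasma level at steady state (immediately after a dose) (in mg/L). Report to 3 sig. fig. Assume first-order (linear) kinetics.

k = ln2 / t½ = 0.693147 / 6.24 = 0.1111 h⁻¹
e^(−kτ) = e^(−0.1111 × 6.89) = 0.4651
Accumulation ratio R = 1 / (1 − e^(−kτ)) = 1 / (1 − 0.4651) = 1.870
Steady-state peak = C₀ × R = 5.86 × 1.870 = 10.96 mg/L

11.0 mg/L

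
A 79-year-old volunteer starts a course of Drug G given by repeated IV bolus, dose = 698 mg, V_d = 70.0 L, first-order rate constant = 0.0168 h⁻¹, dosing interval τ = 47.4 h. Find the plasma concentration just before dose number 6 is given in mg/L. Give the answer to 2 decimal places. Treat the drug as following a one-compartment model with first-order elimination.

8.04 mg/L

C₀ per dose = Dose / Vd = 698 / 70.0 = 9.971 mg/L
Fraction remaining after one interval: r = e^(−kτ) = e^(−0.01680 × 47.4) = 0.4510
Before dose 6, 5 doses have been given (aged 1τ, 2τ, 3τ, 4τ, 5τ).
C_trough = C₀ × (r + r² + … + r^5) = C₀ × r(1−r^5)/(1−r)
        = 9.971 × 0.4510 × (1 − 0.01866) / (1 − 0.4510) = 8.038 mg/L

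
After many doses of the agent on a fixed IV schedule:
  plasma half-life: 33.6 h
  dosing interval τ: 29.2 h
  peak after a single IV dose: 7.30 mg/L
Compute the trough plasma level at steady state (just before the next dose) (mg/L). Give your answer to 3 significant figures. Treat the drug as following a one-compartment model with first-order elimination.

8.83 mg/L

k = ln2 / t½ = 0.693147 / 33.6 = 0.02063 h⁻¹
e^(−kτ) = e^(−0.02063 × 29.2) = 0.5475
Accumulation ratio R = 1 / (1 − e^(−kτ)) = 1 / (1 − 0.5475) = 2.210
Steady-state trough = C₀ × R × e^(−kτ) = 7.30 × 2.210 × 0.5475 = 8.833 mg/L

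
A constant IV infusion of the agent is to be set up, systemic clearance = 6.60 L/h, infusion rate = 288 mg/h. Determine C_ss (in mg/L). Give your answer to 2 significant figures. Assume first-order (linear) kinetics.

At steady state Css = R₀ / CL = 288 / 6.600 = 43.64 mg/L

44 mg/L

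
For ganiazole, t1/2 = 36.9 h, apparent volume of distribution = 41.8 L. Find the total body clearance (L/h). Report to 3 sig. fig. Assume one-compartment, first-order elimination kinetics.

k = ln2 / t½ = 0.693147 / 36.9 = 0.01878 h⁻¹
CL = k × Vd = 0.01878 × 41.8 = 0.7850 L/h

0.785 L/h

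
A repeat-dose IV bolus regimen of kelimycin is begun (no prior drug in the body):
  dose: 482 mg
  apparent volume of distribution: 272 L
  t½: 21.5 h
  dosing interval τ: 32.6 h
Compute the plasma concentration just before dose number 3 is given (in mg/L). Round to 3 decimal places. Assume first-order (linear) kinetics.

C₀ per dose = Dose / Vd = 482 / 272 = 1.772 mg/L
k = ln2 / t½ = 0.693147 / 21.5 = 0.03224 h⁻¹
Fraction remaining after one interval: r = e^(−kτ) = e^(−0.03224 × 32.6) = 0.3496
Before dose 3, 2 doses have been given (aged 1τ, 2τ).
C_trough = C₀ × (r + r²) = 1.772 × (0.3496 + 0.1222) = 0.8360 mg/L

0.836 mg/L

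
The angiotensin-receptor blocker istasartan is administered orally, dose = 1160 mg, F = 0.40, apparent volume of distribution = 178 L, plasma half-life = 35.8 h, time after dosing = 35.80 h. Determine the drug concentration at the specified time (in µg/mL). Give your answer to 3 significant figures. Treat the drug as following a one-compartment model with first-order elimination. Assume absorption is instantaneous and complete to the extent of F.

Amount reaching circulation = F × Dose = 0.40 × 1160 = 464.0 mg
C₀ = F·Dose / Vd = 464.0 / 178 = 2.607 mg/L
k = ln2 / t½ = 0.693147 / 35.8 = 0.01936 h⁻¹
t / t½ = 35.80 / 35.8 = 1 half-lives
C = C₀ × (1/2)^1 = 2.607 × 0.5000 = 1.304 mg/L
(1.304 mg/L = 1.304 µg/mL)

1.30 µg/mL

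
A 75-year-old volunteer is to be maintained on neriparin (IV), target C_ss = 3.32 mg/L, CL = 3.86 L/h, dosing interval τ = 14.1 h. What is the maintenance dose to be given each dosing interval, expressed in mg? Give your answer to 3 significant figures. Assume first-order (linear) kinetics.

At steady state, Dose/τ = Css × CL.
Dose = Css × CL × τ = 3.32 × 3.860 × 14.1 = 180.7 mg

181 mg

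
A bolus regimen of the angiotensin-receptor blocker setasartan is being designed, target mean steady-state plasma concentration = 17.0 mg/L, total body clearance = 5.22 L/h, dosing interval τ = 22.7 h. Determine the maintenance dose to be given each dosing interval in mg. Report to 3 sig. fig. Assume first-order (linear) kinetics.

2010 mg

At steady state, Dose/τ = Css × CL.
Dose = Css × CL × τ = 17.0 × 5.220 × 22.7 = 2014 mg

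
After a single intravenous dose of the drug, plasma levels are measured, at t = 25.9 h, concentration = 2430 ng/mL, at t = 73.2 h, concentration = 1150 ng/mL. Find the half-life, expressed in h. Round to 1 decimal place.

43.8 h

k = ln(C₁/C₂) / (t₂ − t₁) = ln(2430/1150) / (73.2 − 25.9)
  = 0.7481 / 47.30 = 0.01582 h⁻¹
t½ = ln2 / k = 0.693147 / 0.01582 = 43.81 h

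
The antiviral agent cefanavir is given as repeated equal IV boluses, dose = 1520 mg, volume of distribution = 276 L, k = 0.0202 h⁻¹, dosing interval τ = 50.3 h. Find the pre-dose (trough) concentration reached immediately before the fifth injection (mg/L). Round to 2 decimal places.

C₀ per dose = Dose / Vd = 1520 / 276 = 5.507 mg/L
Fraction remaining after one interval: r = e^(−kτ) = e^(−0.02020 × 50.3) = 0.3620
Before dose 5, 4 doses have been given (aged 1τ, 2τ, 3τ, 4τ).
C_trough = C₀ × (r + r² + … + r^4) = C₀ × r(1−r^4)/(1−r)
        = 5.507 × 0.3620 × (1 − 0.01717) / (1 − 0.3620) = 3.071 mg/L

3.07 mg/L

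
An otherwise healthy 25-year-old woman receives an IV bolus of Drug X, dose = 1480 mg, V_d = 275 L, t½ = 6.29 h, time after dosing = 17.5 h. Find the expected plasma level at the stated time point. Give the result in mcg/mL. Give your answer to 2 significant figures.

0.78 mcg/mL

C₀ = Dose / Vd = 1480 / 275 = 5.382 mg/L
k = ln2 / t½ = 0.693147 / 6.29 = 0.1102 h⁻¹
C = C₀ · e^(−k·t) = 5.382 × e^(−0.1102 × 17.5)
  = 5.382 × 0.1454 = 0.7825 mg/L
(0.7825 mg/L = 0.7825 mcg/mL)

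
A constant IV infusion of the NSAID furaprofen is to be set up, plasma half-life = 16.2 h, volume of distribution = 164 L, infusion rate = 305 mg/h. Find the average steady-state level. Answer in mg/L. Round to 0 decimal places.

k = ln2 / t½ = 0.693147 / 16.2 = 0.04279 h⁻¹
CL = k × Vd = 0.04279 × 164 = 7.018 L/h
At steady state Css = R₀ / CL = 305 / 7.018 = 43.46 mg/L

43 mg/L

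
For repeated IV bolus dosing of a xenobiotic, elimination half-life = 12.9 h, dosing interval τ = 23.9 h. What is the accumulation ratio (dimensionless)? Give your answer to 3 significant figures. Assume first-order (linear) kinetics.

k = ln2 / t½ = 0.693147 / 12.9 = 0.05373 h⁻¹
e^(−kτ) = e^(−0.05373 × 23.9) = 0.2769
Accumulation ratio R = 1 / (1 − e^(−kτ)) = 1 / (1 − 0.2769) = 1.383

1.38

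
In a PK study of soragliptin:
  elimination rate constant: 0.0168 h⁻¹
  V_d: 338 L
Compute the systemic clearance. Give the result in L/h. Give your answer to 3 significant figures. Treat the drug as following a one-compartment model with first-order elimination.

CL = k × Vd = 0.0168 × 338 = 5.678 L/h

5.68 L/h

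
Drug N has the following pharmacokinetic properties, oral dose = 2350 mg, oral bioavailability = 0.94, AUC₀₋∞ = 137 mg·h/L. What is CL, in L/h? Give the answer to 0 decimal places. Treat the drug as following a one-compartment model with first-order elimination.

16 L/h

CL = F·Dose / AUC = 0.94 × 2350 / 137 = 16.12 L/h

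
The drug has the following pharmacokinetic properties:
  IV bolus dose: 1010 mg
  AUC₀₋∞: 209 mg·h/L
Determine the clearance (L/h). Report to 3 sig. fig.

CL = Dose / AUC = 1010 / 209 = 4.833 L/h

4.83 L/h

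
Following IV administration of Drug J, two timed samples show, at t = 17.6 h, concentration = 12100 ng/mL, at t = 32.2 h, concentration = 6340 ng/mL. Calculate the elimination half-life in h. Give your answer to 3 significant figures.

k = ln(C₁/C₂) / (t₂ − t₁) = ln(12100/6340) / (32.2 − 17.6)
  = 0.6463 / 14.60 = 0.04427 h⁻¹
t½ = ln2 / k = 0.693147 / 0.04427 = 15.66 h

15.7 h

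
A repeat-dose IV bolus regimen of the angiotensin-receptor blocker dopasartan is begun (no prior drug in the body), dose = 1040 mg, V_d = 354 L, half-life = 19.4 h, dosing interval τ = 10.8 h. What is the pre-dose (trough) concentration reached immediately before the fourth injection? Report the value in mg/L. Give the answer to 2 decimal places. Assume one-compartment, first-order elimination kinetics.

4.28 mg/L

C₀ per dose = Dose / Vd = 1040 / 354 = 2.938 mg/L
k = ln2 / t½ = 0.693147 / 19.4 = 0.03573 h⁻¹
Fraction remaining after one interval: r = e^(−kτ) = e^(−0.03573 × 10.8) = 0.6798
Before dose 4, 3 doses have been given (aged 1τ, 2τ, 3τ).
C_trough = C₀ × (r + r² + … + r^3) = C₀ × r(1−r^3)/(1−r)
        = 2.938 × 0.6798 × (1 − 0.3142) / (1 − 0.6798) = 4.278 mg/L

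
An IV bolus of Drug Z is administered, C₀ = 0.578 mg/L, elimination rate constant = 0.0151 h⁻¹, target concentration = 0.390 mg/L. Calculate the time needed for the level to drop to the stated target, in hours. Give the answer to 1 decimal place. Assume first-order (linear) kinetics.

t = ln(C₀ / C) / k = ln(0.5780 / 0.390) / 0.01510
  = ln(1.482) / 0.01510 = 0.3934 / 0.01510 = 26.05 h

26.1 h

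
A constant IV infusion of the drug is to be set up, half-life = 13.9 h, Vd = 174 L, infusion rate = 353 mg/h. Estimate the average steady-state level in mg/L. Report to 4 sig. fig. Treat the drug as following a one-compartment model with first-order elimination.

k = ln2 / t½ = 0.693147 / 13.9 = 0.04987 h⁻¹
CL = k × Vd = 0.04987 × 174 = 8.677 L/h
At steady state Css = R₀ / CL = 353 / 8.677 = 40.68 mg/L

40.68 mg/L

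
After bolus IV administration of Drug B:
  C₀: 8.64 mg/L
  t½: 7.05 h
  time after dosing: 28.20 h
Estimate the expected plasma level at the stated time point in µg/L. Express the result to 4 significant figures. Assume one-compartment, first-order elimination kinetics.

k = ln2 / t½ = 0.693147 / 7.05 = 0.09832 h⁻¹
t / t½ = 28.20 / 7.05 = 4 half-lives
C = C₀ × (1/2)^4 = 8.640 × 0.06250 = 0.5400 mg/L
Convert: 0.5400 mg/L × 1000 = 540.0 µg/L

540.0 µg/L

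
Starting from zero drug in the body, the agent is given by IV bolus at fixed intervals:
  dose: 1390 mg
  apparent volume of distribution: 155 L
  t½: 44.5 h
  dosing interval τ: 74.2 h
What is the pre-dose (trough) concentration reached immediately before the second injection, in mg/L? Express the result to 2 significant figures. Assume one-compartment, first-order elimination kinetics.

C₀ per dose = Dose / Vd = 1390 / 155 = 8.968 mg/L
k = ln2 / t½ = 0.693147 / 44.5 = 0.01558 h⁻¹
Fraction remaining after one interval: r = e^(−kτ) = e^(−0.01558 × 74.2) = 0.3147
Before dose 2, 1 dose has been given (aged 1τ).
C_trough = C₀ × r = 8.968 × 0.3147 = 2.822 mg/L

2.8 mg/L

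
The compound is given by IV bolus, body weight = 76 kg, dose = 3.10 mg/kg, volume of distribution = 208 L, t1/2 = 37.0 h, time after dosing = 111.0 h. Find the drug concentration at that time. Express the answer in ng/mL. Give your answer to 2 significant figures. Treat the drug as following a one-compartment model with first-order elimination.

Total dose = 3.10 × 76 = 235.6 mg
C₀ = Dose / Vd = 235.6 / 208 = 1.133 mg/L
k = ln2 / t½ = 0.693147 / 37.0 = 0.01873 h⁻¹
t / t½ = 111.0 / 37.0 = 3 half-lives
C = C₀ × (1/2)^3 = 1.133 × 0.1250 = 0.1416 mg/L
Convert: 0.1416 mg/L × 1000 = 141.6 ng/mL

140 ng/mL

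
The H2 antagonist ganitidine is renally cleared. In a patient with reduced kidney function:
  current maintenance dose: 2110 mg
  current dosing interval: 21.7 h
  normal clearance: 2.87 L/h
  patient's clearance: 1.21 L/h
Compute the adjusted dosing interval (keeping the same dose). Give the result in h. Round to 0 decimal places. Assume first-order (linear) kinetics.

To keep the same average steady-state level, dosing rate must scale with clearance.
CL ratio = 1.21 / 2.87 = 0.4216
New interval (same dose) = 21.7 / 0.4216 = 51.47 h

51 h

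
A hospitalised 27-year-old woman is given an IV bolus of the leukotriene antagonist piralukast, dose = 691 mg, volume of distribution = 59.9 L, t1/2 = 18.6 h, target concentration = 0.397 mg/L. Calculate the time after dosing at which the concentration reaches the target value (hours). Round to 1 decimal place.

C₀ = Dose / Vd = 691.0 / 59.9 = 11.54 mg/L
k = ln2 / t½ = 0.693147 / 18.6 = 0.03727 h⁻¹
t = ln(C₀ / C) / k = ln(11.54 / 0.397) / 0.03727
  = ln(29.07) / 0.03727 = 3.370 / 0.03727 = 90.42 h

90.4 h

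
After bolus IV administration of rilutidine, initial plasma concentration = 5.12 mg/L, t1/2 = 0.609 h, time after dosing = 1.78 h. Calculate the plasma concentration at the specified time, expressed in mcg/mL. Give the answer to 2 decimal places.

0.68 mcg/mL

k = ln2 / t½ = 0.693147 / 0.609 = 1.138 h⁻¹
C = C₀ · e^(−k·t) = 5.120 × e^(−1.138 × 1.78)
  = 5.120 × 0.1319 = 0.6753 mg/L
(0.6753 mg/L = 0.6753 mcg/mL)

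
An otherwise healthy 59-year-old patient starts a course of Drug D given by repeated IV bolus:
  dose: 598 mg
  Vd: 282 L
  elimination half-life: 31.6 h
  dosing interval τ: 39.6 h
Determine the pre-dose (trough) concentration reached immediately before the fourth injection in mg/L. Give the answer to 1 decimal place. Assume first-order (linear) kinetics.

1.4 mg/L

C₀ per dose = Dose / Vd = 598 / 282 = 2.121 mg/L
k = ln2 / t½ = 0.693147 / 31.6 = 0.02194 h⁻¹
Fraction remaining after one interval: r = e^(−kτ) = e^(−0.02194 × 39.6) = 0.4194
Before dose 4, 3 doses have been given (aged 1τ, 2τ, 3τ).
C_trough = C₀ × (r + r² + … + r^3) = C₀ × r(1−r^3)/(1−r)
        = 2.121 × 0.4194 × (1 − 0.07377) / (1 − 0.4194) = 1.419 mg/L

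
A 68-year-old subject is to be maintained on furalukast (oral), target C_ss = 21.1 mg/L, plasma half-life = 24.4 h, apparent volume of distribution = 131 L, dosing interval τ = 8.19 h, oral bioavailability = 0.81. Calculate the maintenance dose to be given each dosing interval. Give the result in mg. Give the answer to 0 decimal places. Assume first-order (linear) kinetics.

k = ln2 / t½ = 0.693147 / 24.4 = 0.02841 h⁻¹
CL = k × Vd = 0.02841 × 131 = 3.722 L/h
At steady state, F × (Dose/τ) = Css × CL.
Dose = Css × CL × τ / F = 21.1 × 3.722 × 8.19 / 0.81 = 794.1 mg

794 mg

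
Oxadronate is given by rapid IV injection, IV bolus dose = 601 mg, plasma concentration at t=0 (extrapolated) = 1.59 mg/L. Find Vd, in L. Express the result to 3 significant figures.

Vd = Dose / C₀ = 601.0 / 1.59 = 378.0 L

378 L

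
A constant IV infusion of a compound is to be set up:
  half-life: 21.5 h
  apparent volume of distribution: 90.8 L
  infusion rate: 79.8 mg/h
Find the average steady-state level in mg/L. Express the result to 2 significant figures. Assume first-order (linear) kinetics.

k = ln2 / t½ = 0.693147 / 21.5 = 0.03224 h⁻¹
CL = k × Vd = 0.03224 × 90.8 = 2.927 L/h
At steady state Css = R₀ / CL = 79.8 / 2.927 = 27.26 mg/L

27 mg/L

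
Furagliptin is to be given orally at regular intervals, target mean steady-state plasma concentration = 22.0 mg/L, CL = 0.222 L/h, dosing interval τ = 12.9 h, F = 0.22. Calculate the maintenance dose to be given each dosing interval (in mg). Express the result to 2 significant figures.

At steady state, F × (Dose/τ) = Css × CL.
Dose = Css × CL × τ / F = 22.0 × 0.2220 × 12.9 / 0.22 = 286.4 mg

290 mg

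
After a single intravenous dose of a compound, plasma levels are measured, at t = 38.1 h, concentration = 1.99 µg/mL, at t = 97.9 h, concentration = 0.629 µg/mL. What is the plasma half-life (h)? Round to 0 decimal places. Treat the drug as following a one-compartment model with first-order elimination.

36 h

k = ln(C₁/C₂) / (t₂ − t₁) = ln(1.99/0.629) / (97.9 − 38.1)
  = 1.152 / 59.80 = 0.01926 h⁻¹
t½ = ln2 / k = 0.693147 / 0.01926 = 35.99 h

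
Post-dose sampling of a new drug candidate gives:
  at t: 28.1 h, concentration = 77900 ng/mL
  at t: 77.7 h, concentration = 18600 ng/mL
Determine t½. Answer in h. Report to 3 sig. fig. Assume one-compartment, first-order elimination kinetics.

24.0 h

k = ln(C₁/C₂) / (t₂ − t₁) = ln(77900/18600) / (77.7 − 28.1)
  = 1.432 / 49.60 = 0.02887 h⁻¹
t½ = ln2 / k = 0.693147 / 0.02887 = 24.01 h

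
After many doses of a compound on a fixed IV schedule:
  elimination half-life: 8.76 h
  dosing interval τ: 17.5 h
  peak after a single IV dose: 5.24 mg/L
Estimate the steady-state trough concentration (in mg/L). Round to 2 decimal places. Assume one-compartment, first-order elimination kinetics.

k = ln2 / t½ = 0.693147 / 8.76 = 0.07913 h⁻¹
e^(−kτ) = e^(−0.07913 × 17.5) = 0.2504
Accumulation ratio R = 1 / (1 − e^(−kτ)) = 1 / (1 − 0.2504) = 1.334
Steady-state trough = C₀ × R × e^(−kτ) = 5.24 × 1.334 × 0.2504 = 1.750 mg/L

1.75 mg/L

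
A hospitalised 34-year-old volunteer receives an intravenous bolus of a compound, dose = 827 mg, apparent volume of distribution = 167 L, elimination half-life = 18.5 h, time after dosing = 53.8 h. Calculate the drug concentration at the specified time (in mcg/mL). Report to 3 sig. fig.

0.660 mcg/mL

C₀ = Dose / Vd = 827.0 / 167 = 4.952 mg/L
k = ln2 / t½ = 0.693147 / 18.5 = 0.03747 h⁻¹
C = C₀ · e^(−k·t) = 4.952 × e^(−0.03747 × 53.8)
  = 4.952 × 0.1332 = 0.6596 mg/L
(0.6596 mg/L = 0.6596 mcg/mL)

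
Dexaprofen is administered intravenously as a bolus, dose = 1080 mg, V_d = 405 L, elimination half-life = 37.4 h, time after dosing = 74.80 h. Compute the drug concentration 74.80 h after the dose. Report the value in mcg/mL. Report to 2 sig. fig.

0.67 mcg/mL

C₀ = Dose / Vd = 1080 / 405 = 2.667 mg/L
k = ln2 / t½ = 0.693147 / 37.4 = 0.01853 h⁻¹
t / t½ = 74.80 / 37.4 = 2 half-lives
C = C₀ × (1/2)^2 = 2.667 × 0.2500 = 0.6668 mg/L
(0.6668 mg/L = 0.6668 mcg/mL)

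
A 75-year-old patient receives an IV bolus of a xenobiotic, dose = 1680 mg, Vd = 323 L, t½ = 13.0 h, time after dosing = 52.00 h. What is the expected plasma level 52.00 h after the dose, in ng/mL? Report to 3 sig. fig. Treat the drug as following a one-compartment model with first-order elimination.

C₀ = Dose / Vd = 1680 / 323 = 5.201 mg/L
k = ln2 / t½ = 0.693147 / 13.0 = 0.05332 h⁻¹
t / t½ = 52.00 / 13.0 = 4 half-lives
C = C₀ × (1/2)^4 = 5.201 × 0.06250 = 0.3251 mg/L
Convert: 0.3251 mg/L × 1000 = 325.1 ng/mL

325 ng/mL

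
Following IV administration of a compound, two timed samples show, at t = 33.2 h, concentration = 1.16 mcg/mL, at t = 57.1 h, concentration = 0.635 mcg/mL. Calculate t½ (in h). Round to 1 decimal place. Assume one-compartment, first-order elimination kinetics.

k = ln(C₁/C₂) / (t₂ − t₁) = ln(1.16/0.635) / (57.1 − 33.2)
  = 0.6026 / 23.90 = 0.02521 h⁻¹
t½ = ln2 / k = 0.693147 / 0.02521 = 27.49 h

27.5 h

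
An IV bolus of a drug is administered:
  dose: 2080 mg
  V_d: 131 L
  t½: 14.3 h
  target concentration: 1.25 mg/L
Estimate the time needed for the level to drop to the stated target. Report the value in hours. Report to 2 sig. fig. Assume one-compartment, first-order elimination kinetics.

C₀ = Dose / Vd = 2080 / 131 = 15.88 mg/L
k = ln2 / t½ = 0.693147 / 14.3 = 0.04847 h⁻¹
t = ln(C₀ / C) / k = ln(15.88 / 1.25) / 0.04847
  = ln(12.70) / 0.04847 = 2.542 / 0.04847 = 52.44 h

52 h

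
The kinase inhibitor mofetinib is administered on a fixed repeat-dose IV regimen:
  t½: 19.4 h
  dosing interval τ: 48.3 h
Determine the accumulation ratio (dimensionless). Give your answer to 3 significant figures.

k = ln2 / t½ = 0.693147 / 19.4 = 0.03573 h⁻¹
e^(−kτ) = e^(−0.03573 × 48.3) = 0.1780
Accumulation ratio R = 1 / (1 − e^(−kτ)) = 1 / (1 − 0.1780) = 1.217

1.22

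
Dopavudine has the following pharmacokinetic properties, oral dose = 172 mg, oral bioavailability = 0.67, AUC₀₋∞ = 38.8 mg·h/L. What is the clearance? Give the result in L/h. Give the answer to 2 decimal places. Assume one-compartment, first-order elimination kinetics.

CL = F·Dose / AUC = 0.67 × 172 / 38.8 = 2.970 L/h

2.97 L/h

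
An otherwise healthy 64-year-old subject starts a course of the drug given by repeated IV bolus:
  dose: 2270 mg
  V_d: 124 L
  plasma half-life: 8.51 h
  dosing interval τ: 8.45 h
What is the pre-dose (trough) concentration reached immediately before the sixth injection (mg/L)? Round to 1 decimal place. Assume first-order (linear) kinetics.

C₀ per dose = Dose / Vd = 2270 / 124 = 18.31 mg/L
k = ln2 / t½ = 0.693147 / 8.51 = 0.08145 h⁻¹
Fraction remaining after one interval: r = e^(−kτ) = e^(−0.08145 × 8.45) = 0.5025
Before dose 6, 5 doses have been given (aged 1τ, 2τ, 3τ, 4τ, 5τ).
C_trough = C₀ × (r + r² + … + r^5) = C₀ × r(1−r^5)/(1−r)
        = 18.31 × 0.5025 × (1 − 0.03204) / (1 − 0.5025) = 17.90 mg/L

17.9 mg/L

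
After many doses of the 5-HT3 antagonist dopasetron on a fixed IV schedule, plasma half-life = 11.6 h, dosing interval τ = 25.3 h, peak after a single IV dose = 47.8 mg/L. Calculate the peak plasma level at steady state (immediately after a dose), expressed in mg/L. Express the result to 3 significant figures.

k = ln2 / t½ = 0.693147 / 11.6 = 0.05975 h⁻¹
e^(−kτ) = e^(−0.05975 × 25.3) = 0.2205
Accumulation ratio R = 1 / (1 − e^(−kτ)) = 1 / (1 − 0.2205) = 1.283
Steady-state peak = C₀ × R = 47.8 × 1.283 = 61.33 mg/L

61.3 mg/L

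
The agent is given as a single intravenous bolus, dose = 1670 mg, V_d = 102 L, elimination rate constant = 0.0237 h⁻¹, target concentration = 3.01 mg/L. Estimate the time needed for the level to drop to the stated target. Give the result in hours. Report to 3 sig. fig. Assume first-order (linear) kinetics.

C₀ = Dose / Vd = 1670 / 102 = 16.37 mg/L
t = ln(C₀ / C) / k = ln(16.37 / 3.01) / 0.02370
  = ln(5.439) / 0.02370 = 1.694 / 0.02370 = 71.48 h

71.5 h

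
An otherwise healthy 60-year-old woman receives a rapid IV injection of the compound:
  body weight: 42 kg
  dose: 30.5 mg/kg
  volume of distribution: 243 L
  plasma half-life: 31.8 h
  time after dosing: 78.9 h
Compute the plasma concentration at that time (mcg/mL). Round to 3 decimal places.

0.944 mcg/mL

Total dose = 30.5 × 42 = 1281 mg
C₀ = Dose / Vd = 1281 / 243 = 5.272 mg/L
k = ln2 / t½ = 0.693147 / 31.8 = 0.02180 h⁻¹
C = C₀ · e^(−k·t) = 5.272 × e^(−0.02180 × 78.9)
  = 5.272 × 0.1791 = 0.9442 mg/L
(0.9442 mg/L = 0.9442 mcg/mL)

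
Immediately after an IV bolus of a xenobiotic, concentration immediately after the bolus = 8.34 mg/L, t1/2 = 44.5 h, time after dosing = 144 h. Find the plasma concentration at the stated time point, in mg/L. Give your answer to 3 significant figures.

0.885 mg/L

k = ln2 / t½ = 0.693147 / 44.5 = 0.01558 h⁻¹
C = C₀ · e^(−k·t) = 8.340 × e^(−0.01558 × 144)
  = 8.340 × 0.1061 = 0.8849 mg/L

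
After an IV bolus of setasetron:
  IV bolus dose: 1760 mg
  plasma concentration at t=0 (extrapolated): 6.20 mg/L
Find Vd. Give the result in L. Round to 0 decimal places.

Vd = Dose / C₀ = 1760 / 6.20 = 283.9 L

284 L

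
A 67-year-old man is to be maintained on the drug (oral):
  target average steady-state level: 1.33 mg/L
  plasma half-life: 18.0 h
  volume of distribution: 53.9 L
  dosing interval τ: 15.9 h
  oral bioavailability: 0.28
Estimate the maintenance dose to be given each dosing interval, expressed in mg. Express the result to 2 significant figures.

160 mg

k = ln2 / t½ = 0.693147 / 18.0 = 0.03851 h⁻¹
CL = k × Vd = 0.03851 × 53.9 = 2.076 L/h
At steady state, F × (Dose/τ) = Css × CL.
Dose = Css × CL × τ / F = 1.33 × 2.076 × 15.9 / 0.28 = 156.8 mg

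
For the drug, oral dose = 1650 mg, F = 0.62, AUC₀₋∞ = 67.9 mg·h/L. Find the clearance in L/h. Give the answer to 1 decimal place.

CL = F·Dose / AUC = 0.62 × 1650 / 67.9 = 15.07 L/h

15.1 L/h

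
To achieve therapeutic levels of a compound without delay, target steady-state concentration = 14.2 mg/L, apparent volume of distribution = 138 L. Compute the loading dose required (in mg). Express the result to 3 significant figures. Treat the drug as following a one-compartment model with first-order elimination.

LD = Css × Vd = 14.2 × 138 = 1960 mg

1960 mg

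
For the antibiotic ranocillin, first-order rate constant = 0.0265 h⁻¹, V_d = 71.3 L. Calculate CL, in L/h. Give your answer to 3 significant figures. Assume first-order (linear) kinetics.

1.89 L/h

CL = k × Vd = 0.0265 × 71.3 = 1.889 L/h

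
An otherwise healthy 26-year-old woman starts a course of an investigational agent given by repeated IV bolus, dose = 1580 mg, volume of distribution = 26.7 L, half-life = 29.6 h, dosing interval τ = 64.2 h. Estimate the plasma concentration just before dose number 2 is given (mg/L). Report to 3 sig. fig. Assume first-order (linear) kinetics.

C₀ per dose = Dose / Vd = 1580 / 26.7 = 59.18 mg/L
k = ln2 / t½ = 0.693147 / 29.6 = 0.02342 h⁻¹
Fraction remaining after one interval: r = e^(−kτ) = e^(−0.02342 × 64.2) = 0.2223
Before dose 2, 1 dose has been given (aged 1τ).
C_trough = C₀ × r = 59.18 × 0.2223 = 13.16 mg/L

13.2 mg/L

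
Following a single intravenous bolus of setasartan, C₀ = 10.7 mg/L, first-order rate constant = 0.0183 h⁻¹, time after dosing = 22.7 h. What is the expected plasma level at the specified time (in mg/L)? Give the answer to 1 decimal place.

C = C₀ · e^(−k·t) = 10.70 × e^(−0.01830 × 22.7)
  = 10.70 × 0.6601 = 7.063 mg/L

7.1 mg/L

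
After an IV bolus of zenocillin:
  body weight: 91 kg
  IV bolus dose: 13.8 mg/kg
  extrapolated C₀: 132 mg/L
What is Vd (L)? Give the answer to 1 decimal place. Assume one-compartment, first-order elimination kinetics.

Dose = 13.8 × 91 = 1256 mg
Vd = Dose / C₀ = 1256 / 132 = 9.515 L

9.5 L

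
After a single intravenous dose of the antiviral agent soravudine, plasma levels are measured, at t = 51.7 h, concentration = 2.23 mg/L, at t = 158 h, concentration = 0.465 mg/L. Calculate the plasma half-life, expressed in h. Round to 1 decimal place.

k = ln(C₁/C₂) / (t₂ − t₁) = ln(2.23/0.465) / (158 − 51.7)
  = 1.568 / 106.3 = 0.01475 h⁻¹
t½ = ln2 / k = 0.693147 / 0.01475 = 46.99 h

47.0 h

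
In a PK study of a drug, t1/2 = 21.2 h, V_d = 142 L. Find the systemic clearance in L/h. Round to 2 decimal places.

k = ln2 / t½ = 0.693147 / 21.2 = 0.03270 h⁻¹
CL = k × Vd = 0.03270 × 142 = 4.643 L/h

4.64 L/h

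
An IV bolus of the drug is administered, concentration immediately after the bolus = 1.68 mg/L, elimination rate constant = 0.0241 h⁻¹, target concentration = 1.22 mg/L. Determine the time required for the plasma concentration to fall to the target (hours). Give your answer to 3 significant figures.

t = ln(C₀ / C) / k = ln(1.680 / 1.22) / 0.02410
  = ln(1.377) / 0.02410 = 0.3199 / 0.02410 = 13.27 h

13.3 h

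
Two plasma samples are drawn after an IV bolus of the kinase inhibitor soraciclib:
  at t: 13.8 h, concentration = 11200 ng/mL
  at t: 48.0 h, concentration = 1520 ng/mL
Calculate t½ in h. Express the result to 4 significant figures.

11.87 h

k = ln(C₁/C₂) / (t₂ − t₁) = ln(11200/1520) / (48.0 − 13.8)
  = 1.997 / 34.20 = 0.05839 h⁻¹
t½ = ln2 / k = 0.693147 / 0.05839 = 11.87 h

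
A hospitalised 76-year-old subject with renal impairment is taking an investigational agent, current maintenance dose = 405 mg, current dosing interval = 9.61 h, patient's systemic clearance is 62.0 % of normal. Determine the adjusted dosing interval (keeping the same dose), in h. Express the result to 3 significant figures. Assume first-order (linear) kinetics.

To keep the same average steady-state level, dosing rate must scale with clearance.
CL ratio = 62.0 / 100 = 0.6200
New interval (same dose) = 9.61 / 0.6200 = 15.50 h

15.5 h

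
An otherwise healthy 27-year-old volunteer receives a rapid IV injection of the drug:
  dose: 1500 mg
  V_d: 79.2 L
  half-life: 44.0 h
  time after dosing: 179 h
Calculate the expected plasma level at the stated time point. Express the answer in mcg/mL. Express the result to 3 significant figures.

C₀ = Dose / Vd = 1500 / 79.2 = 18.94 mg/L
k = ln2 / t½ = 0.693147 / 44.0 = 0.01575 h⁻¹
C = C₀ · e^(−k·t) = 18.94 × e^(−0.01575 × 179)
  = 18.94 × 0.05965 = 1.130 mg/L
(1.130 mg/L = 1.130 mcg/mL)

1.13 mcg/mL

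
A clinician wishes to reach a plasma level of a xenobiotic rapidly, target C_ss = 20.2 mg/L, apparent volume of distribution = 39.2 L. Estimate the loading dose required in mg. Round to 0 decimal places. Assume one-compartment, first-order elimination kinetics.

792 mg

LD = Css × Vd = 20.2 × 39.2 = 791.8 mg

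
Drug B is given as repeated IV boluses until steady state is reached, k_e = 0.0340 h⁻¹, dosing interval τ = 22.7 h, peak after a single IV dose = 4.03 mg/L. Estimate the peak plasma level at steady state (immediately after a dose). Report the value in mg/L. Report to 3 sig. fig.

7.49 mg/L

e^(−kτ) = e^(−0.03400 × 22.7) = 0.4622
Accumulation ratio R = 1 / (1 − e^(−kτ)) = 1 / (1 − 0.4622) = 1.859
Steady-state peak = C₀ × R = 4.03 × 1.859 = 7.492 mg/L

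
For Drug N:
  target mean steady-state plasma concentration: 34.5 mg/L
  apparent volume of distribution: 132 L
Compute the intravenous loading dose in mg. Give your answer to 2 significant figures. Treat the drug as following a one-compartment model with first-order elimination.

LD = Css × Vd = 34.5 × 132 = 4554 mg

4600 mg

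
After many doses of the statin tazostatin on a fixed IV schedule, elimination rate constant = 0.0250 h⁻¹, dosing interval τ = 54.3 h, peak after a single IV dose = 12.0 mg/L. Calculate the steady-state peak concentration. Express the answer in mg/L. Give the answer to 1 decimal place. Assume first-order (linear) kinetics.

16.2 mg/L

e^(−kτ) = e^(−0.02500 × 54.3) = 0.2573
Accumulation ratio R = 1 / (1 − e^(−kτ)) = 1 / (1 − 0.2573) = 1.346
Steady-state peak = C₀ × R = 12.0 × 1.346 = 16.15 mg/L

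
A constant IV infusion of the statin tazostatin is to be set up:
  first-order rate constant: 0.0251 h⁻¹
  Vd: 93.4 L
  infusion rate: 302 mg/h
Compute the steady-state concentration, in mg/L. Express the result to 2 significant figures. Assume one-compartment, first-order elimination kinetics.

130 mg/L

CL = k × Vd = 0.02510 × 93.4 = 2.344 L/h
At steady state Css = R₀ / CL = 302 / 2.344 = 128.8 mg/L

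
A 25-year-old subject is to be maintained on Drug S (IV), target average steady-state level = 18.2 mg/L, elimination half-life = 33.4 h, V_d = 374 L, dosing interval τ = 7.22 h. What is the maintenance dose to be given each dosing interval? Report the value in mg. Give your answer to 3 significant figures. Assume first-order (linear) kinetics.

k = ln2 / t½ = 0.693147 / 33.4 = 0.02075 h⁻¹
CL = k × Vd = 0.02075 × 374 = 7.761 L/h
At steady state, Dose/τ = Css × CL.
Dose = Css × CL × τ = 18.2 × 7.761 × 7.22 = 1020 mg

1020 mg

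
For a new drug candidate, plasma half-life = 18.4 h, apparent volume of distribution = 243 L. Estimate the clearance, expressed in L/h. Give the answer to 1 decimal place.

9.2 L/h

k = ln2 / t½ = 0.693147 / 18.4 = 0.03767 h⁻¹
CL = k × Vd = 0.03767 × 243 = 9.154 L/h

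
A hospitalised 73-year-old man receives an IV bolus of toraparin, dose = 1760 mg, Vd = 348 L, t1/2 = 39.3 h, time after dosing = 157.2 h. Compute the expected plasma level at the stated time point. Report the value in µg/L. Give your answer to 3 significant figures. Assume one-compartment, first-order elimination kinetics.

316 µg/L

C₀ = Dose / Vd = 1760 / 348 = 5.057 mg/L
k = ln2 / t½ = 0.693147 / 39.3 = 0.01764 h⁻¹
t / t½ = 157.2 / 39.3 = 4 half-lives
C = C₀ × (1/2)^4 = 5.057 × 0.06250 = 0.3161 mg/L
Convert: 0.3161 mg/L × 1000 = 316.1 µg/L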